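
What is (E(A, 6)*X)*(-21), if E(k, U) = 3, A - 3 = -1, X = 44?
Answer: -2772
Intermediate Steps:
A = 2 (A = 3 - 1 = 2)
(E(A, 6)*X)*(-21) = (3*44)*(-21) = 132*(-21) = -2772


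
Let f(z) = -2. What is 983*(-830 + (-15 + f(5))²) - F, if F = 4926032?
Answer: -5457835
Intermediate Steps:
983*(-830 + (-15 + f(5))²) - F = 983*(-830 + (-15 - 2)²) - 1*4926032 = 983*(-830 + (-17)²) - 4926032 = 983*(-830 + 289) - 4926032 = 983*(-541) - 4926032 = -531803 - 4926032 = -5457835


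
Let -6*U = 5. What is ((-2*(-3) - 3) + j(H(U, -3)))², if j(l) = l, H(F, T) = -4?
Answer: 1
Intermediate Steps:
U = -⅚ (U = -⅙*5 = -⅚ ≈ -0.83333)
((-2*(-3) - 3) + j(H(U, -3)))² = ((-2*(-3) - 3) - 4)² = ((6 - 3) - 4)² = (3 - 4)² = (-1)² = 1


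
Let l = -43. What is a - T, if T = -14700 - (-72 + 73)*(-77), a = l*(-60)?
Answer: 17203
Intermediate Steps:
a = 2580 (a = -43*(-60) = 2580)
T = -14623 (T = -14700 - (-77) = -14700 - 1*(-77) = -14700 + 77 = -14623)
a - T = 2580 - 1*(-14623) = 2580 + 14623 = 17203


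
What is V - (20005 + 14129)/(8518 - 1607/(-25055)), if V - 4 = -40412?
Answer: -8624734506946/213420097 ≈ -40412.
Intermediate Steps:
V = -40408 (V = 4 - 40412 = -40408)
V - (20005 + 14129)/(8518 - 1607/(-25055)) = -40408 - (20005 + 14129)/(8518 - 1607/(-25055)) = -40408 - 34134/(8518 - 1607*(-1/25055)) = -40408 - 34134/(8518 + 1607/25055) = -40408 - 34134/213420097/25055 = -40408 - 34134*25055/213420097 = -40408 - 1*855227370/213420097 = -40408 - 855227370/213420097 = -8624734506946/213420097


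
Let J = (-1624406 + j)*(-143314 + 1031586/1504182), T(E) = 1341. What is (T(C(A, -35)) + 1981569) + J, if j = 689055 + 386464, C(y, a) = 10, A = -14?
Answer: 19721028862885519/250697 ≈ 7.8665e+10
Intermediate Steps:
j = 1075519
J = 19720531753297249/250697 (J = (-1624406 + 1075519)*(-143314 + 1031586/1504182) = -548887*(-143314 + 1031586*(1/1504182)) = -548887*(-143314 + 171931/250697) = -548887*(-35928217927/250697) = 19720531753297249/250697 ≈ 7.8663e+10)
(T(C(A, -35)) + 1981569) + J = (1341 + 1981569) + 19720531753297249/250697 = 1982910 + 19720531753297249/250697 = 19721028862885519/250697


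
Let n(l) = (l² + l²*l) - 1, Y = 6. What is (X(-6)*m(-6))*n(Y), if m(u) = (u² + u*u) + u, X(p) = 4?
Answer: 66264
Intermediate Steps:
m(u) = u + 2*u² (m(u) = (u² + u²) + u = 2*u² + u = u + 2*u²)
n(l) = -1 + l² + l³ (n(l) = (l² + l³) - 1 = -1 + l² + l³)
(X(-6)*m(-6))*n(Y) = (4*(-6*(1 + 2*(-6))))*(-1 + 6² + 6³) = (4*(-6*(1 - 12)))*(-1 + 36 + 216) = (4*(-6*(-11)))*251 = (4*66)*251 = 264*251 = 66264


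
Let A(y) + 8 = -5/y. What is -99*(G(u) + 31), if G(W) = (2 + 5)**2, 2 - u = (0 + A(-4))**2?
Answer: -7920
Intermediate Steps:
A(y) = -8 - 5/y
u = -697/16 (u = 2 - (0 + (-8 - 5/(-4)))**2 = 2 - (0 + (-8 - 5*(-1/4)))**2 = 2 - (0 + (-8 + 5/4))**2 = 2 - (0 - 27/4)**2 = 2 - (-27/4)**2 = 2 - 1*729/16 = 2 - 729/16 = -697/16 ≈ -43.563)
G(W) = 49 (G(W) = 7**2 = 49)
-99*(G(u) + 31) = -99*(49 + 31) = -99*80 = -7920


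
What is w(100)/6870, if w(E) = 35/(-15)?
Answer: -7/20610 ≈ -0.00033964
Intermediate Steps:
w(E) = -7/3 (w(E) = 35*(-1/15) = -7/3)
w(100)/6870 = -7/3/6870 = -7/3*1/6870 = -7/20610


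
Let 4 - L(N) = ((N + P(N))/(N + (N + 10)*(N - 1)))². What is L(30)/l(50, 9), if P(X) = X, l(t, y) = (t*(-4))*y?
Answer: -7076/3186225 ≈ -0.0022208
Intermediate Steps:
l(t, y) = -4*t*y (l(t, y) = (-4*t)*y = -4*t*y)
L(N) = 4 - 4*N²/(N + (-1 + N)*(10 + N))² (L(N) = 4 - ((N + N)/(N + (N + 10)*(N - 1)))² = 4 - ((2*N)/(N + (10 + N)*(-1 + N)))² = 4 - ((2*N)/(N + (-1 + N)*(10 + N)))² = 4 - (2*N/(N + (-1 + N)*(10 + N)))² = 4 - 4*N²/(N + (-1 + N)*(10 + N))²)
L(30)/l(50, 9) = (4 - 4*30²/(-10 + 30² + 10*30)²)/((-4*50*9)) = (4 - 4*900/(-10 + 900 + 300)²)/(-1800) = (4 - 4*900/1190²)*(-1/1800) = (4 - 4*900*1/1416100)*(-1/1800) = (4 - 36/14161)*(-1/1800) = (56608/14161)*(-1/1800) = -7076/3186225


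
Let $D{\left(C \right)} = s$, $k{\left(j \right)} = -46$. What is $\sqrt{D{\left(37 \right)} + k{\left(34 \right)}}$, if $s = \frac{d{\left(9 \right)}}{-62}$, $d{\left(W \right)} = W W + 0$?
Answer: $\frac{i \sqrt{181846}}{62} \approx 6.878 i$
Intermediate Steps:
$d{\left(W \right)} = W^{2}$ ($d{\left(W \right)} = W^{2} + 0 = W^{2}$)
$s = - \frac{81}{62}$ ($s = \frac{9^{2}}{-62} = 81 \left(- \frac{1}{62}\right) = - \frac{81}{62} \approx -1.3065$)
$D{\left(C \right)} = - \frac{81}{62}$
$\sqrt{D{\left(37 \right)} + k{\left(34 \right)}} = \sqrt{- \frac{81}{62} - 46} = \sqrt{- \frac{2933}{62}} = \frac{i \sqrt{181846}}{62}$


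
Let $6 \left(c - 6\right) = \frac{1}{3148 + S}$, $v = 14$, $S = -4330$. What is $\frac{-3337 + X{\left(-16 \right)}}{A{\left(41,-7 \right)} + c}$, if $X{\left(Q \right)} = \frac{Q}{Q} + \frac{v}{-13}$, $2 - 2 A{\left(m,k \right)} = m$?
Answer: $\frac{307665144}{1244659} \approx 247.19$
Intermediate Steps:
$A{\left(m,k \right)} = 1 - \frac{m}{2}$
$X{\left(Q \right)} = - \frac{1}{13}$ ($X{\left(Q \right)} = \frac{Q}{Q} + \frac{14}{-13} = 1 + 14 \left(- \frac{1}{13}\right) = 1 - \frac{14}{13} = - \frac{1}{13}$)
$c = \frac{42551}{7092}$ ($c = 6 + \frac{1}{6 \left(3148 - 4330\right)} = 6 + \frac{1}{6 \left(-1182\right)} = 6 + \frac{1}{6} \left(- \frac{1}{1182}\right) = 6 - \frac{1}{7092} = \frac{42551}{7092} \approx 5.9999$)
$\frac{-3337 + X{\left(-16 \right)}}{A{\left(41,-7 \right)} + c} = \frac{-3337 - \frac{1}{13}}{\left(1 - \frac{41}{2}\right) + \frac{42551}{7092}} = - \frac{43382}{13 \left(\left(1 - \frac{41}{2}\right) + \frac{42551}{7092}\right)} = - \frac{43382}{13 \left(- \frac{39}{2} + \frac{42551}{7092}\right)} = - \frac{43382}{13 \left(- \frac{95743}{7092}\right)} = \left(- \frac{43382}{13}\right) \left(- \frac{7092}{95743}\right) = \frac{307665144}{1244659}$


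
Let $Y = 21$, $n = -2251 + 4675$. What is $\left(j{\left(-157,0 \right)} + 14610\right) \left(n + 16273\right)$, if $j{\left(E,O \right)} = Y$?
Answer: $273555807$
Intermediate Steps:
$n = 2424$
$j{\left(E,O \right)} = 21$
$\left(j{\left(-157,0 \right)} + 14610\right) \left(n + 16273\right) = \left(21 + 14610\right) \left(2424 + 16273\right) = 14631 \cdot 18697 = 273555807$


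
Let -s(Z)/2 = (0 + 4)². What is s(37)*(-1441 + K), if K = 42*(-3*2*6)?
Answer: 94496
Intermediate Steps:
s(Z) = -32 (s(Z) = -2*(0 + 4)² = -2*4² = -2*16 = -32)
K = -1512 (K = 42*(-6*6) = 42*(-36) = -1512)
s(37)*(-1441 + K) = -32*(-1441 - 1512) = -32*(-2953) = 94496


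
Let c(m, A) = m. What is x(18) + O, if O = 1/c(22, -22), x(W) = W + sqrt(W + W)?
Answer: 529/22 ≈ 24.045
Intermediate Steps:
x(W) = W + sqrt(2)*sqrt(W) (x(W) = W + sqrt(2*W) = W + sqrt(2)*sqrt(W))
O = 1/22 ≈ 0.045455
x(18) + O = (18 + sqrt(2)*sqrt(18)) + 1/22 = (18 + sqrt(2)*(3*sqrt(2))) + 1/22 = (18 + 6) + 1/22 = 24 + 1/22 = 529/22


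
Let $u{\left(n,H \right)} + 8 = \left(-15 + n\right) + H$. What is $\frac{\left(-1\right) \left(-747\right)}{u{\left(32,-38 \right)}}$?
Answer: $- \frac{747}{29} \approx -25.759$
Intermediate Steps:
$u{\left(n,H \right)} = -23 + H + n$ ($u{\left(n,H \right)} = -8 + \left(\left(-15 + n\right) + H\right) = -8 + \left(-15 + H + n\right) = -23 + H + n$)
$\frac{\left(-1\right) \left(-747\right)}{u{\left(32,-38 \right)}} = \frac{\left(-1\right) \left(-747\right)}{-23 - 38 + 32} = \frac{747}{-29} = 747 \left(- \frac{1}{29}\right) = - \frac{747}{29}$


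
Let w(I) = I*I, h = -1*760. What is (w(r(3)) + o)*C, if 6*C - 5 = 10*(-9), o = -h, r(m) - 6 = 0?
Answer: -33830/3 ≈ -11277.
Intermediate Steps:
h = -760
r(m) = 6 (r(m) = 6 + 0 = 6)
o = 760 (o = -1*(-760) = 760)
w(I) = I²
C = -85/6 (C = ⅚ + (10*(-9))/6 = ⅚ + (⅙)*(-90) = ⅚ - 15 = -85/6 ≈ -14.167)
(w(r(3)) + o)*C = (6² + 760)*(-85/6) = (36 + 760)*(-85/6) = 796*(-85/6) = -33830/3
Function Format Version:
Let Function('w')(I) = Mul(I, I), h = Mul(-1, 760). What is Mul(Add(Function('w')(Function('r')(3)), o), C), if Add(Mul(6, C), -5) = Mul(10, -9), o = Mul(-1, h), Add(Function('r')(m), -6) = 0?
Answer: Rational(-33830, 3) ≈ -11277.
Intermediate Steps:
h = -760
Function('r')(m) = 6 (Function('r')(m) = Add(6, 0) = 6)
o = 760 (o = Mul(-1, -760) = 760)
Function('w')(I) = Pow(I, 2)
C = Rational(-85, 6) (C = Add(Rational(5, 6), Mul(Rational(1, 6), Mul(10, -9))) = Add(Rational(5, 6), Mul(Rational(1, 6), -90)) = Add(Rational(5, 6), -15) = Rational(-85, 6) ≈ -14.167)
Mul(Add(Function('w')(Function('r')(3)), o), C) = Mul(Add(Pow(6, 2), 760), Rational(-85, 6)) = Mul(Add(36, 760), Rational(-85, 6)) = Mul(796, Rational(-85, 6)) = Rational(-33830, 3)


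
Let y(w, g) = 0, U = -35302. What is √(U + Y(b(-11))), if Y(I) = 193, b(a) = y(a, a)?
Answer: 3*I*√3901 ≈ 187.37*I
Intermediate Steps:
b(a) = 0
√(U + Y(b(-11))) = √(-35302 + 193) = √(-35109) = 3*I*√3901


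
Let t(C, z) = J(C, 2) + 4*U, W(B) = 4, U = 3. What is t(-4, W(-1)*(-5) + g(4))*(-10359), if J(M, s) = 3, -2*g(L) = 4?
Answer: -155385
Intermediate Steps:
g(L) = -2 (g(L) = -1/2*4 = -2)
t(C, z) = 15 (t(C, z) = 3 + 4*3 = 3 + 12 = 15)
t(-4, W(-1)*(-5) + g(4))*(-10359) = 15*(-10359) = -155385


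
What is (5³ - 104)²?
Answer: 441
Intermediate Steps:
(5³ - 104)² = (125 - 104)² = 21² = 441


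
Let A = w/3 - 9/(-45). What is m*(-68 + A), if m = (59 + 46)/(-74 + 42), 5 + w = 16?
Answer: 3367/16 ≈ 210.44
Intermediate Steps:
w = 11 (w = -5 + 16 = 11)
A = 58/15 (A = 11/3 - 9/(-45) = 11*(⅓) - 9*(-1/45) = 11/3 + ⅕ = 58/15 ≈ 3.8667)
m = -105/32 (m = 105/(-32) = 105*(-1/32) = -105/32 ≈ -3.2813)
m*(-68 + A) = -105*(-68 + 58/15)/32 = -105/32*(-962/15) = 3367/16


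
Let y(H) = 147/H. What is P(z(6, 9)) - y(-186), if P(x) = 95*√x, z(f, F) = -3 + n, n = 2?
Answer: 49/62 + 95*I ≈ 0.79032 + 95.0*I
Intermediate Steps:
z(f, F) = -1 (z(f, F) = -3 + 2 = -1)
P(z(6, 9)) - y(-186) = 95*√(-1) - 147/(-186) = 95*I - 147*(-1)/186 = 95*I - 1*(-49/62) = 95*I + 49/62 = 49/62 + 95*I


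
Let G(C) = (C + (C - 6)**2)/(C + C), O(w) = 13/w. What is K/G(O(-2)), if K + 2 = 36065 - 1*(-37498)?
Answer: -3825172/599 ≈ -6385.9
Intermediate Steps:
K = 73561 (K = -2 + (36065 - 1*(-37498)) = -2 + (36065 + 37498) = -2 + 73563 = 73561)
G(C) = (C + (-6 + C)**2)/(2*C) (G(C) = (C + (-6 + C)**2)/((2*C)) = (C + (-6 + C)**2)*(1/(2*C)) = (C + (-6 + C)**2)/(2*C))
K/G(O(-2)) = 73561/(((13/(-2) + (-6 + 13/(-2))**2)/(2*((13/(-2)))))) = 73561/(((13*(-1/2) + (-6 + 13*(-1/2))**2)/(2*((13*(-1/2)))))) = 73561/(((-13/2 + (-6 - 13/2)**2)/(2*(-13/2)))) = 73561/(((1/2)*(-2/13)*(-13/2 + (-25/2)**2))) = 73561/(((1/2)*(-2/13)*(-13/2 + 625/4))) = 73561/(((1/2)*(-2/13)*(599/4))) = 73561/(-599/52) = 73561*(-52/599) = -3825172/599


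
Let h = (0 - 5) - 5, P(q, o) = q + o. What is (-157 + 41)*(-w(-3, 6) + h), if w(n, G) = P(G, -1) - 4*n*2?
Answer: 4524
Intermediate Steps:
P(q, o) = o + q
h = -10 (h = -5 - 5 = -10)
w(n, G) = -1 + G - 8*n (w(n, G) = (-1 + G) - 4*n*2 = (-1 + G) - 8*n = -1 + G - 8*n)
(-157 + 41)*(-w(-3, 6) + h) = (-157 + 41)*(-(-1 + 6 - 8*(-3)) - 10) = -116*(-(-1 + 6 + 24) - 10) = -116*(-1*29 - 10) = -116*(-29 - 10) = -116*(-39) = 4524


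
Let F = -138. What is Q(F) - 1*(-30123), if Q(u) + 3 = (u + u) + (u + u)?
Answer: 29568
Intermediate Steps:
Q(u) = -3 + 4*u (Q(u) = -3 + ((u + u) + (u + u)) = -3 + (2*u + 2*u) = -3 + 4*u)
Q(F) - 1*(-30123) = (-3 + 4*(-138)) - 1*(-30123) = (-3 - 552) + 30123 = -555 + 30123 = 29568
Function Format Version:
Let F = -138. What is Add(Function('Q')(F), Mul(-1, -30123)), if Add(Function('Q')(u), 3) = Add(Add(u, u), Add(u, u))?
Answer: 29568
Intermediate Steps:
Function('Q')(u) = Add(-3, Mul(4, u)) (Function('Q')(u) = Add(-3, Add(Add(u, u), Add(u, u))) = Add(-3, Add(Mul(2, u), Mul(2, u))) = Add(-3, Mul(4, u)))
Add(Function('Q')(F), Mul(-1, -30123)) = Add(Add(-3, Mul(4, -138)), Mul(-1, -30123)) = Add(Add(-3, -552), 30123) = Add(-555, 30123) = 29568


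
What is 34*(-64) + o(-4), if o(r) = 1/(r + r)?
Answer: -17409/8 ≈ -2176.1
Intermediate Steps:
o(r) = 1/(2*r)
34*(-64) + o(-4) = 34*(-64) + (1/2)/(-4) = -2176 + (1/2)*(-1/4) = -2176 - 1/8 = -17409/8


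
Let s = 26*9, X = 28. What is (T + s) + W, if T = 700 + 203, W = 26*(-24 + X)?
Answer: 1241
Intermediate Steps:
s = 234
W = 104 (W = 26*(-24 + 28) = 26*4 = 104)
T = 903
(T + s) + W = (903 + 234) + 104 = 1137 + 104 = 1241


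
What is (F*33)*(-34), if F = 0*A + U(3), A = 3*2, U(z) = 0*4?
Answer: 0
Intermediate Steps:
U(z) = 0
A = 6
F = 0 (F = 0*6 + 0 = 0 + 0 = 0)
(F*33)*(-34) = (0*33)*(-34) = 0*(-34) = 0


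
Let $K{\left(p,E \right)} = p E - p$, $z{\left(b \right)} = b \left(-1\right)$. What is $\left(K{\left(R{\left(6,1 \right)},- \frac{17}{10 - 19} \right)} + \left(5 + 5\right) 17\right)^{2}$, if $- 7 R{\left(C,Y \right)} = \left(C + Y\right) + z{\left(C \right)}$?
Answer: $\frac{114532804}{3969} \approx 28857.0$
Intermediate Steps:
$z{\left(b \right)} = - b$
$R{\left(C,Y \right)} = - \frac{Y}{7}$ ($R{\left(C,Y \right)} = - \frac{\left(C + Y\right) - C}{7} = - \frac{Y}{7}$)
$K{\left(p,E \right)} = - p + E p$ ($K{\left(p,E \right)} = E p - p = - p + E p$)
$\left(K{\left(R{\left(6,1 \right)},- \frac{17}{10 - 19} \right)} + \left(5 + 5\right) 17\right)^{2} = \left(\left(- \frac{1}{7}\right) 1 \left(-1 - \frac{17}{10 - 19}\right) + \left(5 + 5\right) 17\right)^{2} = \left(- \frac{-1 - \frac{17}{-9}}{7} + 10 \cdot 17\right)^{2} = \left(- \frac{-1 - - \frac{17}{9}}{7} + 170\right)^{2} = \left(- \frac{-1 + \frac{17}{9}}{7} + 170\right)^{2} = \left(\left(- \frac{1}{7}\right) \frac{8}{9} + 170\right)^{2} = \left(- \frac{8}{63} + 170\right)^{2} = \left(\frac{10702}{63}\right)^{2} = \frac{114532804}{3969}$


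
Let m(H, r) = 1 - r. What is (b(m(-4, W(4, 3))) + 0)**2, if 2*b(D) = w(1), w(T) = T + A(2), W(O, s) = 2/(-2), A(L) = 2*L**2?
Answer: 81/4 ≈ 20.250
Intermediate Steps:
W(O, s) = -1 (W(O, s) = 2*(-1/2) = -1)
w(T) = 8 + T (w(T) = T + 2*2**2 = T + 2*4 = T + 8 = 8 + T)
b(D) = 9/2 (b(D) = (8 + 1)/2 = (1/2)*9 = 9/2)
(b(m(-4, W(4, 3))) + 0)**2 = (9/2 + 0)**2 = (9/2)**2 = 81/4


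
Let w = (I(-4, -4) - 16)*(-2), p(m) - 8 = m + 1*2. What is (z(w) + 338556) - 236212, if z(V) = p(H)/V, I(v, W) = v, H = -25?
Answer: 818749/8 ≈ 1.0234e+5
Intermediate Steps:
p(m) = 10 + m (p(m) = 8 + (m + 1*2) = 8 + (m + 2) = 8 + (2 + m) = 10 + m)
w = 40 (w = (-4 - 16)*(-2) = -20*(-2) = 40)
z(V) = -15/V (z(V) = (10 - 25)/V = -15/V)
(z(w) + 338556) - 236212 = (-15/40 + 338556) - 236212 = (-15*1/40 + 338556) - 236212 = (-3/8 + 338556) - 236212 = 2708445/8 - 236212 = 818749/8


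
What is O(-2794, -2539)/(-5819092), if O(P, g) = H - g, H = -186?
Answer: -2353/5819092 ≈ -0.00040436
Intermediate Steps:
O(P, g) = -186 - g
O(-2794, -2539)/(-5819092) = (-186 - 1*(-2539))/(-5819092) = (-186 + 2539)*(-1/5819092) = 2353*(-1/5819092) = -2353/5819092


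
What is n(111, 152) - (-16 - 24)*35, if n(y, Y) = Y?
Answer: 1552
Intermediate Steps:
n(111, 152) - (-16 - 24)*35 = 152 - (-16 - 24)*35 = 152 - (-40)*35 = 152 - 1*(-1400) = 152 + 1400 = 1552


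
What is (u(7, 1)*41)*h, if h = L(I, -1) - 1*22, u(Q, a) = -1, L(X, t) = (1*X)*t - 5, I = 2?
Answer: 1189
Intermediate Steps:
L(X, t) = -5 + X*t (L(X, t) = X*t - 5 = -5 + X*t)
h = -29 (h = (-5 + 2*(-1)) - 1*22 = (-5 - 2) - 22 = -7 - 22 = -29)
(u(7, 1)*41)*h = -1*41*(-29) = -41*(-29) = 1189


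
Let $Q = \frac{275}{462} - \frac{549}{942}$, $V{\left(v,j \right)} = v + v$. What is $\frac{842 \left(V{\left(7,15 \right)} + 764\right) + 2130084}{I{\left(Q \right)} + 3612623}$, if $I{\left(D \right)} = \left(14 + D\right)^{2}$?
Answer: $\frac{3784408912305}{4909012674476} \approx 0.77091$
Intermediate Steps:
$V{\left(v,j \right)} = 2 v$
$Q = \frac{41}{3297}$ ($Q = 275 \cdot \frac{1}{462} - \frac{183}{314} = \frac{25}{42} - \frac{183}{314} = \frac{41}{3297} \approx 0.012436$)
$\frac{842 \left(V{\left(7,15 \right)} + 764\right) + 2130084}{I{\left(Q \right)} + 3612623} = \frac{842 \left(2 \cdot 7 + 764\right) + 2130084}{\left(14 + \frac{41}{3297}\right)^{2} + 3612623} = \frac{842 \left(14 + 764\right) + 2130084}{\left(\frac{46199}{3297}\right)^{2} + 3612623} = \frac{842 \cdot 778 + 2130084}{\frac{2134347601}{10870209} + 3612623} = \frac{655076 + 2130084}{\frac{39272101395808}{10870209}} = 2785160 \cdot \frac{10870209}{39272101395808} = \frac{3784408912305}{4909012674476}$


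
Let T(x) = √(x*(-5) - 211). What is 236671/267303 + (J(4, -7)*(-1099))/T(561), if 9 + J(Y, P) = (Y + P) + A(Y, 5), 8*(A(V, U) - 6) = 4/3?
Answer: 236671/267303 - 38465*I*√754/9048 ≈ 0.8854 - 116.73*I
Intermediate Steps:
A(V, U) = 37/6 (A(V, U) = 6 + (4/3)/8 = 6 + (4*(⅓))/8 = 6 + (⅛)*(4/3) = 6 + ⅙ = 37/6)
J(Y, P) = -17/6 + P + Y (J(Y, P) = -9 + ((Y + P) + 37/6) = -9 + ((P + Y) + 37/6) = -9 + (37/6 + P + Y) = -17/6 + P + Y)
T(x) = √(-211 - 5*x) (T(x) = √(-5*x - 211) = √(-211 - 5*x))
236671/267303 + (J(4, -7)*(-1099))/T(561) = 236671/267303 + ((-17/6 - 7 + 4)*(-1099))/(√(-211 - 5*561)) = 236671*(1/267303) + (-35/6*(-1099))/(√(-211 - 2805)) = 236671/267303 + 38465/(6*(√(-3016))) = 236671/267303 + 38465/(6*((2*I*√754))) = 236671/267303 + 38465*(-I*√754/1508)/6 = 236671/267303 - 38465*I*√754/9048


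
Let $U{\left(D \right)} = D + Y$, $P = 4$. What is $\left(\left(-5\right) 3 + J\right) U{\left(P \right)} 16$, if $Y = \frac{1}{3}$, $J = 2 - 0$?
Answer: $- \frac{2704}{3} \approx -901.33$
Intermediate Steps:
$J = 2$ ($J = 2 + 0 = 2$)
$Y = \frac{1}{3} \approx 0.33333$
$U{\left(D \right)} = \frac{1}{3} + D$ ($U{\left(D \right)} = D + \frac{1}{3} = \frac{1}{3} + D$)
$\left(\left(-5\right) 3 + J\right) U{\left(P \right)} 16 = \left(\left(-5\right) 3 + 2\right) \left(\frac{1}{3} + 4\right) 16 = \left(-15 + 2\right) \frac{13}{3} \cdot 16 = \left(-13\right) \frac{13}{3} \cdot 16 = \left(- \frac{169}{3}\right) 16 = - \frac{2704}{3}$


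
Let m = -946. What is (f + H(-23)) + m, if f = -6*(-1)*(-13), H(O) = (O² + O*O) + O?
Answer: 11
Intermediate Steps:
H(O) = O + 2*O² (H(O) = (O² + O²) + O = 2*O² + O = O + 2*O²)
f = -78 (f = 6*(-13) = -78)
(f + H(-23)) + m = (-78 - 23*(1 + 2*(-23))) - 946 = (-78 - 23*(1 - 46)) - 946 = (-78 - 23*(-45)) - 946 = (-78 + 1035) - 946 = 957 - 946 = 11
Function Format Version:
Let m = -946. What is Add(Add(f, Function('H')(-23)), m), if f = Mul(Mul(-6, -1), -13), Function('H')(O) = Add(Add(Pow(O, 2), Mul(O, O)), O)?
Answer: 11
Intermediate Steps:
Function('H')(O) = Add(O, Mul(2, Pow(O, 2))) (Function('H')(O) = Add(Add(Pow(O, 2), Pow(O, 2)), O) = Add(Mul(2, Pow(O, 2)), O) = Add(O, Mul(2, Pow(O, 2))))
f = -78 (f = Mul(6, -13) = -78)
Add(Add(f, Function('H')(-23)), m) = Add(Add(-78, Mul(-23, Add(1, Mul(2, -23)))), -946) = Add(Add(-78, Mul(-23, Add(1, -46))), -946) = Add(Add(-78, Mul(-23, -45)), -946) = Add(Add(-78, 1035), -946) = Add(957, -946) = 11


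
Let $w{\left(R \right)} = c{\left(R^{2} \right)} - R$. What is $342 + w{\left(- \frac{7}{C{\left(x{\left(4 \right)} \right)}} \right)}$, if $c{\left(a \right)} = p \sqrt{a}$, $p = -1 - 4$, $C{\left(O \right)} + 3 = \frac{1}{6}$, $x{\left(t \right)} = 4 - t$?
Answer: $\frac{5562}{17} \approx 327.18$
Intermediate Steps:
$C{\left(O \right)} = - \frac{17}{6}$ ($C{\left(O \right)} = -3 + \frac{1}{6} = - \frac{17}{6}$)
$p = -5$
$c{\left(a \right)} = - 5 \sqrt{a}$
$w{\left(R \right)} = - R - 5 \sqrt{R^{2}}$ ($w{\left(R \right)} = - 5 \sqrt{R^{2}} - R = - R - 5 \sqrt{R^{2}}$)
$342 + w{\left(- \frac{7}{C{\left(x{\left(4 \right)} \right)}} \right)} = 342 - \left(\frac{42}{17} + \frac{210}{17}\right) = 342 - \left(\frac{42}{17} + 5 \sqrt{\left(\frac{42}{17}\right)^{2}}\right) = 342 - \left(\frac{42}{17} + 5 \sqrt{\frac{1764}{289}}\right) = 342 - \frac{252}{17} = \frac{5562}{17}$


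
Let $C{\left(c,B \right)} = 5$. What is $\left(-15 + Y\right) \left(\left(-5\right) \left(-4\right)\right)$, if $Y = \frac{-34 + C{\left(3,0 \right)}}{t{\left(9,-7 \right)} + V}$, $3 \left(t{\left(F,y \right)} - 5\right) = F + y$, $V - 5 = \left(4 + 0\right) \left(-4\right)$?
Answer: $- \frac{765}{4} \approx -191.25$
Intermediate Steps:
$V = -11$ ($V = 5 + \left(4 + 0\right) \left(-4\right) = 5 + 4 \left(-4\right) = 5 - 16 = -11$)
$t{\left(F,y \right)} = 5 + \frac{F}{3} + \frac{y}{3}$ ($t{\left(F,y \right)} = 5 + \frac{F + y}{3} = 5 + \left(\frac{F}{3} + \frac{y}{3}\right) = 5 + \frac{F}{3} + \frac{y}{3}$)
$Y = \frac{87}{16}$ ($Y = \frac{-34 + 5}{\left(5 + \frac{1}{3} \cdot 9 + \frac{1}{3} \left(-7\right)\right) - 11} = - \frac{29}{\left(5 + 3 - \frac{7}{3}\right) - 11} = - \frac{29}{\frac{17}{3} - 11} = - \frac{29}{- \frac{16}{3}} = \left(-29\right) \left(- \frac{3}{16}\right) = \frac{87}{16} \approx 5.4375$)
$\left(-15 + Y\right) \left(\left(-5\right) \left(-4\right)\right) = \left(-15 + \frac{87}{16}\right) \left(\left(-5\right) \left(-4\right)\right) = \left(- \frac{153}{16}\right) 20 = - \frac{765}{4}$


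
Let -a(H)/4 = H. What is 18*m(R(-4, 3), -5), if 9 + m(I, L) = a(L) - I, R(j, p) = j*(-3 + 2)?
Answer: 126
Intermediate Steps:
a(H) = -4*H
R(j, p) = -j (R(j, p) = j*(-1) = -j)
m(I, L) = -9 - I - 4*L (m(I, L) = -9 + (-4*L - I) = -9 + (-I - 4*L) = -9 - I - 4*L)
18*m(R(-4, 3), -5) = 18*(-9 - (-1)*(-4) - 4*(-5)) = 18*(-9 - 1*4 + 20) = 18*(-9 - 4 + 20) = 18*7 = 126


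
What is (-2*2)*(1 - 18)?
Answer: 68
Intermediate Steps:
(-2*2)*(1 - 18) = -4*(-17) = 68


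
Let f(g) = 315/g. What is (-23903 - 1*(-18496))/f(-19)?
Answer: 102733/315 ≈ 326.14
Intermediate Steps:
(-23903 - 1*(-18496))/f(-19) = (-23903 - 1*(-18496))/((315/(-19))) = (-23903 + 18496)/((315*(-1/19))) = -5407/(-315/19) = -5407*(-19/315) = 102733/315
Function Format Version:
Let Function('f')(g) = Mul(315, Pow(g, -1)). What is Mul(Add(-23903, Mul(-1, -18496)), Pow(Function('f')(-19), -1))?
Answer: Rational(102733, 315) ≈ 326.14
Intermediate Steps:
Mul(Add(-23903, Mul(-1, -18496)), Pow(Function('f')(-19), -1)) = Mul(Add(-23903, Mul(-1, -18496)), Pow(Mul(315, Pow(-19, -1)), -1)) = Mul(Add(-23903, 18496), Pow(Mul(315, Rational(-1, 19)), -1)) = Mul(-5407, Pow(Rational(-315, 19), -1)) = Mul(-5407, Rational(-19, 315)) = Rational(102733, 315)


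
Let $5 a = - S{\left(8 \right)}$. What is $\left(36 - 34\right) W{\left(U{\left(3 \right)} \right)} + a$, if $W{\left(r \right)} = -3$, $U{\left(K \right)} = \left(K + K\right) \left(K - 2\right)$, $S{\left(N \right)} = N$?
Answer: $- \frac{38}{5} \approx -7.6$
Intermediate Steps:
$U{\left(K \right)} = 2 K \left(-2 + K\right)$
$a = - \frac{8}{5}$ ($a = \frac{\left(-1\right) 8}{5} = \frac{1}{5} \left(-8\right) = - \frac{8}{5} \approx -1.6$)
$\left(36 - 34\right) W{\left(U{\left(3 \right)} \right)} + a = \left(36 - 34\right) \left(-3\right) - \frac{8}{5} = 2 \left(-3\right) - \frac{8}{5} = -6 - \frac{8}{5} = - \frac{38}{5}$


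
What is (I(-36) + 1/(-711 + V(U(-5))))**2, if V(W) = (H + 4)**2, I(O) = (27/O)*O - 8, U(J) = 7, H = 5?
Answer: 143256961/396900 ≈ 360.94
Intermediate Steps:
I(O) = 19 (I(O) = 27 - 8 = 19)
V(W) = 81 (V(W) = (5 + 4)**2 = 9**2 = 81)
(I(-36) + 1/(-711 + V(U(-5))))**2 = (19 + 1/(-711 + 81))**2 = (19 + 1/(-630))**2 = (19 - 1/630)**2 = (11969/630)**2 = 143256961/396900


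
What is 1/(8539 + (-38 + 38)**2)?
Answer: 1/8539 ≈ 0.00011711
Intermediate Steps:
1/(8539 + (-38 + 38)**2) = 1/(8539 + 0**2) = 1/(8539 + 0) = 1/8539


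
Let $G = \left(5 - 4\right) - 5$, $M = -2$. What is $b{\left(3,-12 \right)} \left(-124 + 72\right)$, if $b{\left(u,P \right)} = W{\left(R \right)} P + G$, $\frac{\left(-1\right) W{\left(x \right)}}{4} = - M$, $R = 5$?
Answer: $-4784$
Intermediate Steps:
$G = -4$ ($G = 1 - 5 = -4$)
$W{\left(x \right)} = -8$ ($W{\left(x \right)} = - 4 \left(\left(-1\right) \left(-2\right)\right) = \left(-4\right) 2 = -8$)
$b{\left(u,P \right)} = -4 - 8 P$ ($b{\left(u,P \right)} = - 8 P - 4 = -4 - 8 P$)
$b{\left(3,-12 \right)} \left(-124 + 72\right) = \left(-4 - -96\right) \left(-124 + 72\right) = \left(-4 + 96\right) \left(-52\right) = 92 \left(-52\right) = -4784$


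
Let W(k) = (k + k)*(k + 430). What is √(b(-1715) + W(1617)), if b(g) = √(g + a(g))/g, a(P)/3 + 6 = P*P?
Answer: √(397365379950 - 35*√8821942)/245 ≈ 2572.9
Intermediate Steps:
a(P) = -18 + 3*P² (a(P) = -18 + 3*(P*P) = -18 + 3*P²)
W(k) = 2*k*(430 + k) (W(k) = (2*k)*(430 + k) = 2*k*(430 + k))
b(g) = √(-18 + g + 3*g²)/g (b(g) = √(g + (-18 + 3*g²))/g = √(-18 + g + 3*g²)/g)
√(b(-1715) + W(1617)) = √(√(-18 - 1715 + 3*(-1715)²)/(-1715) + 2*1617*(430 + 1617)) = √(-√(-18 - 1715 + 3*2941225)/1715 + 2*1617*2047) = √(-√(-18 - 1715 + 8823675)/1715 + 6619998) = √(-√8821942/1715 + 6619998) = √(6619998 - √8821942/1715)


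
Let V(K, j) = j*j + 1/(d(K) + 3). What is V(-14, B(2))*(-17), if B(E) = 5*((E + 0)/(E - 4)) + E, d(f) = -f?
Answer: -154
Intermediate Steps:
B(E) = E + 5*E/(-4 + E) (B(E) = 5*(E/(-4 + E)) + E = 5*E/(-4 + E) + E = E + 5*E/(-4 + E))
V(K, j) = j**2 + 1/(3 - K) (V(K, j) = j*j + 1/(-K + 3) = j**2 + 1/(3 - K))
V(-14, B(2))*(-17) = ((-1 - 3*4*(1 + 2)**2/(-4 + 2)**2 - 14*4*(1 + 2)**2/(-4 + 2)**2)/(-3 - 14))*(-17) = ((-1 - 3*(2*3/(-2))**2 - 14*(2*3/(-2))**2)/(-17))*(-17) = -(-1 - 3*(2*(-1/2)*3)**2 - 14*(2*(-1/2)*3)**2)/17*(-17) = -(-1 - 3*(-3)**2 - 14*(-3)**2)/17*(-17) = -(-1 - 3*9 - 14*9)/17*(-17) = -(-1 - 27 - 126)/17*(-17) = -1/17*(-154)*(-17) = (154/17)*(-17) = -154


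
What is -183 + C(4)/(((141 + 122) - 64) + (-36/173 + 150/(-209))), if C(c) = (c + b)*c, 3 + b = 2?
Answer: -1310169843/7161769 ≈ -182.94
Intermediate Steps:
b = -1 (b = -3 + 2 = -1)
C(c) = c*(-1 + c) (C(c) = (c - 1)*c = (-1 + c)*c = c*(-1 + c))
-183 + C(4)/(((141 + 122) - 64) + (-36/173 + 150/(-209))) = -183 + (4*(-1 + 4))/(((141 + 122) - 64) + (-36/173 + 150/(-209))) = -183 + (4*3)/((263 - 64) + (-36*1/173 + 150*(-1/209))) = -183 + 12/(199 + (-36/173 - 150/209)) = -183 + 12/(199 - 33474/36157) = -183 + 12/(7161769/36157) = -183 + (36157/7161769)*12 = -183 + 433884/7161769 = -1310169843/7161769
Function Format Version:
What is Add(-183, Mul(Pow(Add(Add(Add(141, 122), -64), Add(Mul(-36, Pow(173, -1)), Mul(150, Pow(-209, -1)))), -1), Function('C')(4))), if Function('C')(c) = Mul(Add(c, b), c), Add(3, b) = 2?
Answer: Rational(-1310169843, 7161769) ≈ -182.94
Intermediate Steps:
b = -1 (b = Add(-3, 2) = -1)
Function('C')(c) = Mul(c, Add(-1, c)) (Function('C')(c) = Mul(Add(c, -1), c) = Mul(Add(-1, c), c) = Mul(c, Add(-1, c)))
Add(-183, Mul(Pow(Add(Add(Add(141, 122), -64), Add(Mul(-36, Pow(173, -1)), Mul(150, Pow(-209, -1)))), -1), Function('C')(4))) = Add(-183, Mul(Pow(Add(Add(Add(141, 122), -64), Add(Mul(-36, Pow(173, -1)), Mul(150, Pow(-209, -1)))), -1), Mul(4, Add(-1, 4)))) = Add(-183, Mul(Pow(Add(Add(263, -64), Add(Mul(-36, Rational(1, 173)), Mul(150, Rational(-1, 209)))), -1), Mul(4, 3))) = Add(-183, Mul(Pow(Add(199, Add(Rational(-36, 173), Rational(-150, 209))), -1), 12)) = Add(-183, Mul(Pow(Add(199, Rational(-33474, 36157)), -1), 12)) = Add(-183, Mul(Pow(Rational(7161769, 36157), -1), 12)) = Add(-183, Mul(Rational(36157, 7161769), 12)) = Add(-183, Rational(433884, 7161769)) = Rational(-1310169843, 7161769)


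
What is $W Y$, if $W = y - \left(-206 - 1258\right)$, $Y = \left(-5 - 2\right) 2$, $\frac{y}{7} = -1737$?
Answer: $149730$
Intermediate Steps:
$y = -12159$ ($y = 7 \left(-1737\right) = -12159$)
$Y = -14$ ($Y = \left(-7\right) 2 = -14$)
$W = -10695$ ($W = -12159 - \left(-206 - 1258\right) = -12159 - -1464 = -12159 + 1464 = -10695$)
$W Y = \left(-10695\right) \left(-14\right) = 149730$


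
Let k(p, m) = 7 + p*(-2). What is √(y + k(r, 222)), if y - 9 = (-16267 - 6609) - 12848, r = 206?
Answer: 2*I*√9030 ≈ 190.05*I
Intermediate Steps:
k(p, m) = 7 - 2*p
y = -35715 (y = 9 + ((-16267 - 6609) - 12848) = 9 + (-22876 - 12848) = 9 - 35724 = -35715)
√(y + k(r, 222)) = √(-35715 + (7 - 2*206)) = √(-35715 + (7 - 412)) = √(-35715 - 405) = √(-36120) = 2*I*√9030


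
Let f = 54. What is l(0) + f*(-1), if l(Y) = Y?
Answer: -54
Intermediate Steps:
l(0) + f*(-1) = 0 + 54*(-1) = 0 - 54 = -54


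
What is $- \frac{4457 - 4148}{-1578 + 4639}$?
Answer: $- \frac{309}{3061} \approx -0.10095$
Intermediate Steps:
$- \frac{4457 - 4148}{-1578 + 4639} = - \frac{309}{3061}$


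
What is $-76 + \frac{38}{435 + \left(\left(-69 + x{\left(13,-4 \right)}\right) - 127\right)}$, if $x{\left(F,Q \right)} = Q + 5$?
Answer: $- \frac{9101}{120} \approx -75.842$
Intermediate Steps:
$x{\left(F,Q \right)} = 5 + Q$
$-76 + \frac{38}{435 + \left(\left(-69 + x{\left(13,-4 \right)}\right) - 127\right)} = -76 + \frac{38}{435 + \left(\left(-69 + \left(5 - 4\right)\right) - 127\right)} = -76 + \frac{38}{435 + \left(\left(-69 + 1\right) - 127\right)} = -76 + \frac{38}{435 - 195} = -76 + \frac{38}{240} = -76 + 38 \cdot \frac{1}{240} = -76 + \frac{19}{120} = - \frac{9101}{120}$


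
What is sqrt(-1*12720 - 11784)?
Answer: 2*I*sqrt(6126) ≈ 156.54*I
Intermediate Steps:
sqrt(-1*12720 - 11784) = sqrt(-12720 - 11784) = sqrt(-24504) = 2*I*sqrt(6126)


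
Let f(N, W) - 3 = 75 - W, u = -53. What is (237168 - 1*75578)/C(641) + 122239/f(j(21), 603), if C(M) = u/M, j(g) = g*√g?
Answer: -54385553417/27825 ≈ -1.9546e+6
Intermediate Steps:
j(g) = g^(3/2)
f(N, W) = 78 - W (f(N, W) = 3 + (75 - W) = 78 - W)
C(M) = -53/M
(237168 - 1*75578)/C(641) + 122239/f(j(21), 603) = (237168 - 1*75578)/((-53/641)) + 122239/(78 - 1*603) = (237168 - 75578)/((-53*1/641)) + 122239/(78 - 603) = 161590/(-53/641) + 122239/(-525) = 161590*(-641/53) + 122239*(-1/525) = -103579190/53 - 122239/525 = -54385553417/27825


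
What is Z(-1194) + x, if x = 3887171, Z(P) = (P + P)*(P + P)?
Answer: 9589715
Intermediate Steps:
Z(P) = 4*P² (Z(P) = (2*P)*(2*P) = 4*P²)
Z(-1194) + x = 4*(-1194)² + 3887171 = 4*1425636 + 3887171 = 5702544 + 3887171 = 9589715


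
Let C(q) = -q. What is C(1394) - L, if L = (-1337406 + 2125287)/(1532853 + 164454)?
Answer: -788944613/565769 ≈ -1394.5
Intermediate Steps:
L = 262627/565769 (L = 787881/1697307 = 787881*(1/1697307) = 262627/565769 ≈ 0.46419)
C(1394) - L = -1*1394 - 1*262627/565769 = -1394 - 262627/565769 = -788944613/565769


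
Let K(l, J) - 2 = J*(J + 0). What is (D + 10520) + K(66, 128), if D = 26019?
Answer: 52925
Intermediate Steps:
K(l, J) = 2 + J² (K(l, J) = 2 + J*(J + 0) = 2 + J*J = 2 + J²)
(D + 10520) + K(66, 128) = (26019 + 10520) + (2 + 128²) = 36539 + (2 + 16384) = 36539 + 16386 = 52925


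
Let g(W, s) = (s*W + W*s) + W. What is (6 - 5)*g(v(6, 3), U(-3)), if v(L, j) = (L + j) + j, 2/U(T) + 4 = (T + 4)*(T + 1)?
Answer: 4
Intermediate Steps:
U(T) = 2/(-4 + (1 + T)*(4 + T)) (U(T) = 2/(-4 + (T + 4)*(T + 1)) = 2/(-4 + (4 + T)*(1 + T)) = 2/(-4 + (1 + T)*(4 + T)))
v(L, j) = L + 2*j
g(W, s) = W + 2*W*s (g(W, s) = (W*s + W*s) + W = 2*W*s + W = W + 2*W*s)
(6 - 5)*g(v(6, 3), U(-3)) = (6 - 5)*((6 + 2*3)*(1 + 2*(2/(-3*(5 - 3))))) = 1*((6 + 6)*(1 + 2*(2*(-⅓)/2))) = 1*(12*(1 + 2*(2*(-⅓)*(½)))) = 1*(12*(1 + 2*(-⅓))) = 1*(12*(1 - ⅔)) = 1*(12*(⅓)) = 1*4 = 4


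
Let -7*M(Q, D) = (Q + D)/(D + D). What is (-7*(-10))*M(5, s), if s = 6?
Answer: -55/6 ≈ -9.1667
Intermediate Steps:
M(Q, D) = -(D + Q)/(14*D) (M(Q, D) = -(Q + D)/(7*(D + D)) = -(D + Q)/(7*(2*D)) = -(D + Q)*1/(2*D)/7 = -(D + Q)/(14*D))
(-7*(-10))*M(5, s) = (-7*(-10))*((1/14)*(-1*6 - 1*5)/6) = 70*((1/14)*(⅙)*(-6 - 5)) = 70*((1/14)*(⅙)*(-11)) = 70*(-11/84) = -55/6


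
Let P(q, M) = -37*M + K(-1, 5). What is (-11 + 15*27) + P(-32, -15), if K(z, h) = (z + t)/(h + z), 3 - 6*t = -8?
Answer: 22781/24 ≈ 949.21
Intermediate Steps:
t = 11/6 (t = ½ - ⅙*(-8) = ½ + 4/3 = 11/6 ≈ 1.8333)
K(z, h) = (11/6 + z)/(h + z) (K(z, h) = (z + 11/6)/(h + z) = (11/6 + z)/(h + z))
P(q, M) = 5/24 - 37*M (P(q, M) = -37*M + (11/6 - 1)/(5 - 1) = -37*M + (⅚)/4 = -37*M + (¼)*(⅚) = -37*M + 5/24 = 5/24 - 37*M)
(-11 + 15*27) + P(-32, -15) = (-11 + 15*27) + (5/24 - 37*(-15)) = (-11 + 405) + (5/24 + 555) = 394 + 13325/24 = 22781/24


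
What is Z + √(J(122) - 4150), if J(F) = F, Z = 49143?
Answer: 49143 + 2*I*√1007 ≈ 49143.0 + 63.467*I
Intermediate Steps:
Z + √(J(122) - 4150) = 49143 + √(122 - 4150) = 49143 + √(-4028) = 49143 + 2*I*√1007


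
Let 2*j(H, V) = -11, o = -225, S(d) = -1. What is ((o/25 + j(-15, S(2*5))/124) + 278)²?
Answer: 4449023401/61504 ≈ 72337.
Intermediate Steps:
j(H, V) = -11/2 (j(H, V) = (½)*(-11) = -11/2)
((o/25 + j(-15, S(2*5))/124) + 278)² = ((-225/25 - 11/2/124) + 278)² = ((-225*1/25 - 11/2*1/124) + 278)² = ((-9 - 11/248) + 278)² = (-2243/248 + 278)² = (66701/248)² = 4449023401/61504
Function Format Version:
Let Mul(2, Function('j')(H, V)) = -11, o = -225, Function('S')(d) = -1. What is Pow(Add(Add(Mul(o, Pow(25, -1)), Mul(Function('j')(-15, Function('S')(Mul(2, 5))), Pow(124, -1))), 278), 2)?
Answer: Rational(4449023401, 61504) ≈ 72337.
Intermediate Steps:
Function('j')(H, V) = Rational(-11, 2) (Function('j')(H, V) = Mul(Rational(1, 2), -11) = Rational(-11, 2))
Pow(Add(Add(Mul(o, Pow(25, -1)), Mul(Function('j')(-15, Function('S')(Mul(2, 5))), Pow(124, -1))), 278), 2) = Pow(Add(Add(Mul(-225, Pow(25, -1)), Mul(Rational(-11, 2), Pow(124, -1))), 278), 2) = Pow(Add(Add(Mul(-225, Rational(1, 25)), Mul(Rational(-11, 2), Rational(1, 124))), 278), 2) = Pow(Add(Add(-9, Rational(-11, 248)), 278), 2) = Pow(Add(Rational(-2243, 248), 278), 2) = Pow(Rational(66701, 248), 2) = Rational(4449023401, 61504)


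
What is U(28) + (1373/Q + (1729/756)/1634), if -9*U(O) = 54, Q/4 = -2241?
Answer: -4742423/770904 ≈ -6.1518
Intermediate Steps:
Q = -8964 (Q = 4*(-2241) = -8964)
U(O) = -6 (U(O) = -⅑*54 = -6)
U(28) + (1373/Q + (1729/756)/1634) = -6 + (1373/(-8964) + (1729/756)/1634) = -6 + (1373*(-1/8964) + (1729*(1/756))*(1/1634)) = -6 + (-1373/8964 + (247/108)*(1/1634)) = -6 + (-1373/8964 + 13/9288) = -6 - 116999/770904 = -4742423/770904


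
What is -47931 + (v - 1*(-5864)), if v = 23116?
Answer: -18951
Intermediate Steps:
-47931 + (v - 1*(-5864)) = -47931 + (23116 - 1*(-5864)) = -47931 + (23116 + 5864) = -47931 + 28980 = -18951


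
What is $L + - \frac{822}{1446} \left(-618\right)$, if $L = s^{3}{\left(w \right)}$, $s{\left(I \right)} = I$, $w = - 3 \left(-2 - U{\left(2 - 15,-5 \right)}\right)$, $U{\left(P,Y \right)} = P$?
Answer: $- \frac{8576151}{241} \approx -35586.0$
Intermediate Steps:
$w = -33$ ($w = - 3 \left(-2 - \left(2 - 15\right)\right) = - 3 \left(-2 - -13\right) = - 3 \left(-2 + 13\right) = \left(-3\right) 11 = -33$)
$L = -35937$ ($L = \left(-33\right)^{3} = -35937$)
$L + - \frac{822}{1446} \left(-618\right) = -35937 + - \frac{822}{1446} \left(-618\right) = -35937 + \left(-822\right) \frac{1}{1446} \left(-618\right) = -35937 - - \frac{84666}{241} = -35937 + \frac{84666}{241} = - \frac{8576151}{241}$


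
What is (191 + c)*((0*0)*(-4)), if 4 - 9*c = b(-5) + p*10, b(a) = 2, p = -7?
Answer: 0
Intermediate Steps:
c = 8 (c = 4/9 - (2 - 7*10)/9 = 4/9 - (2 - 70)/9 = 4/9 - ⅑*(-68) = 4/9 + 68/9 = 8)
(191 + c)*((0*0)*(-4)) = (191 + 8)*((0*0)*(-4)) = 199*(0*(-4)) = 199*0 = 0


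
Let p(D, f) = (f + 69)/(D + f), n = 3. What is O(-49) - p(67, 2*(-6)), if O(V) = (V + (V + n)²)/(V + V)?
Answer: -119271/5390 ≈ -22.128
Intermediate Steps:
p(D, f) = (69 + f)/(D + f)
O(V) = (V + (3 + V)²)/(2*V) (O(V) = (V + (V + 3)²)/(V + V) = (V + (3 + V)²)/((2*V)) = (V + (3 + V)²)*(1/(2*V)) = (V + (3 + V)²)/(2*V))
O(-49) - p(67, 2*(-6)) = (½)*(-49 + (3 - 49)²)/(-49) - (69 + 2*(-6))/(67 + 2*(-6)) = (½)*(-1/49)*(-49 + (-46)²) - (69 - 12)/(67 - 12) = (½)*(-1/49)*(-49 + 2116) - 57/55 = (½)*(-1/49)*2067 - 57/55 = -2067/98 - 1*57/55 = -2067/98 - 57/55 = -119271/5390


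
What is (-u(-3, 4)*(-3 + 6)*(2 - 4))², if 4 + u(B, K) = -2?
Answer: 1296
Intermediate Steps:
u(B, K) = -6 (u(B, K) = -4 - 2 = -6)
(-u(-3, 4)*(-3 + 6)*(2 - 4))² = (-(-6*(-3 + 6))*(2 - 4))² = (-(-6*3)*(-2))² = (-(-18)*(-2))² = (-1*36)² = (-36)² = 1296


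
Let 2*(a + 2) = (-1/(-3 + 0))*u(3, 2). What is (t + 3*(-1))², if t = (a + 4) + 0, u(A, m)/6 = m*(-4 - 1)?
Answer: 121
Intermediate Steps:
u(A, m) = -30*m (u(A, m) = 6*(m*(-4 - 1)) = 6*(m*(-5)) = 6*(-5*m) = -30*m)
a = -12 (a = -2 + ((-1/(-3 + 0))*(-30*2))/2 = -2 + (-1/(-3)*(-60))/2 = -2 + (-1*(-⅓)*(-60))/2 = -2 + ((⅓)*(-60))/2 = -2 + (½)*(-20) = -2 - 10 = -12)
t = -8 (t = (-12 + 4) + 0 = -8 + 0 = -8)
(t + 3*(-1))² = (-8 + 3*(-1))² = (-8 - 3)² = (-11)² = 121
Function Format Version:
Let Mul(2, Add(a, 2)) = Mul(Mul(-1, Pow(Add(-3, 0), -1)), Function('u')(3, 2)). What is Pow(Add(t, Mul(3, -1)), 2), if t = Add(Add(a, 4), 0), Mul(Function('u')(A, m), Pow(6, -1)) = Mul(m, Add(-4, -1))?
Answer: 121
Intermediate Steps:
Function('u')(A, m) = Mul(-30, m) (Function('u')(A, m) = Mul(6, Mul(m, Add(-4, -1))) = Mul(6, Mul(m, -5)) = Mul(6, Mul(-5, m)) = Mul(-30, m))
a = -12 (a = Add(-2, Mul(Rational(1, 2), Mul(Mul(-1, Pow(Add(-3, 0), -1)), Mul(-30, 2)))) = Add(-2, Mul(Rational(1, 2), Mul(Mul(-1, Pow(-3, -1)), -60))) = Add(-2, Mul(Rational(1, 2), Mul(Mul(-1, Rational(-1, 3)), -60))) = Add(-2, Mul(Rational(1, 2), Mul(Rational(1, 3), -60))) = Add(-2, Mul(Rational(1, 2), -20)) = Add(-2, -10) = -12)
t = -8 (t = Add(Add(-12, 4), 0) = Add(-8, 0) = -8)
Pow(Add(t, Mul(3, -1)), 2) = Pow(Add(-8, Mul(3, -1)), 2) = Pow(Add(-8, -3), 2) = Pow(-11, 2) = 121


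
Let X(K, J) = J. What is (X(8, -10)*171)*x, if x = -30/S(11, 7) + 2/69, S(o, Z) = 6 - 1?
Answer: 234840/23 ≈ 10210.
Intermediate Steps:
S(o, Z) = 5
x = -412/69 (x = -30/5 + 2/69 = -30*⅕ + 2*(1/69) = -6 + 2/69 = -412/69 ≈ -5.9710)
(X(8, -10)*171)*x = -10*171*(-412/69) = -1710*(-412/69) = 234840/23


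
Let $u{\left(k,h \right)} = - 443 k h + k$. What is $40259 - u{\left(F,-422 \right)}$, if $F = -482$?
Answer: $90148713$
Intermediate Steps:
$u{\left(k,h \right)} = k - 443 h k$ ($u{\left(k,h \right)} = - 443 h k + k = k - 443 h k$)
$40259 - u{\left(F,-422 \right)} = 40259 - - 482 \left(1 - -186946\right) = 40259 - - 482 \left(1 + 186946\right) = 40259 - \left(-482\right) 186947 = 40259 - -90108454 = 40259 + 90108454 = 90148713$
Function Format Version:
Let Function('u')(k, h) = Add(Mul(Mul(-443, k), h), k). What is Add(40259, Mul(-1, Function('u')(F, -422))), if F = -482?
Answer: 90148713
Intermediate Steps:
Function('u')(k, h) = Add(k, Mul(-443, h, k)) (Function('u')(k, h) = Add(Mul(-443, h, k), k) = Add(k, Mul(-443, h, k)))
Add(40259, Mul(-1, Function('u')(F, -422))) = Add(40259, Mul(-1, Mul(-482, Add(1, Mul(-443, -422))))) = Add(40259, Mul(-1, Mul(-482, Add(1, 186946)))) = Add(40259, Mul(-1, Mul(-482, 186947))) = Add(40259, Mul(-1, -90108454)) = Add(40259, 90108454) = 90148713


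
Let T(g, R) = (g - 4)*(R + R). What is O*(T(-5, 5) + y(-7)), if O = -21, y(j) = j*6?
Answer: 2772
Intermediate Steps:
T(g, R) = 2*R*(-4 + g) (T(g, R) = (-4 + g)*(2*R) = 2*R*(-4 + g))
y(j) = 6*j
O*(T(-5, 5) + y(-7)) = -21*(2*5*(-4 - 5) + 6*(-7)) = -21*(2*5*(-9) - 42) = -21*(-90 - 42) = -21*(-132) = 2772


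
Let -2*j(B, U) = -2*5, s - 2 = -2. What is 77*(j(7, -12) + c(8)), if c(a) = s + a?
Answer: 1001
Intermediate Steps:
s = 0 (s = 2 - 2 = 0)
c(a) = a (c(a) = 0 + a = a)
j(B, U) = 5 (j(B, U) = -(-1)*5 = -1/2*(-10) = 5)
77*(j(7, -12) + c(8)) = 77*(5 + 8) = 77*13 = 1001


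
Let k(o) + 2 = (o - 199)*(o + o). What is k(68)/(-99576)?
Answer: 8909/49788 ≈ 0.17894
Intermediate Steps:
k(o) = -2 + 2*o*(-199 + o) (k(o) = -2 + (o - 199)*(o + o) = -2 + (-199 + o)*(2*o) = -2 + 2*o*(-199 + o))
k(68)/(-99576) = (-2 - 398*68 + 2*68²)/(-99576) = (-2 - 27064 + 2*4624)*(-1/99576) = (-2 - 27064 + 9248)*(-1/99576) = -17818*(-1/99576) = 8909/49788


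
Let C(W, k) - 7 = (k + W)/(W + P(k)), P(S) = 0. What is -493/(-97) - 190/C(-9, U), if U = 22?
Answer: -14122/485 ≈ -29.118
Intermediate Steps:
C(W, k) = 7 + (W + k)/W (C(W, k) = 7 + (k + W)/(W + 0) = 7 + (W + k)/W)
-493/(-97) - 190/C(-9, U) = -493/(-97) - 190/(8 + 22/(-9)) = -493*(-1/97) - 190/(8 + 22*(-⅑)) = 493/97 - 190/(8 - 22/9) = 493/97 - 190/50/9 = 493/97 - 190*9/50 = 493/97 - 171/5 = -14122/485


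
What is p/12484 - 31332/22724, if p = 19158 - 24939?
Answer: -130629033/70921604 ≈ -1.8419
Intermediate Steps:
p = -5781
p/12484 - 31332/22724 = -5781/12484 - 31332/22724 = -5781*1/12484 - 31332*1/22724 = -5781/12484 - 7833/5681 = -130629033/70921604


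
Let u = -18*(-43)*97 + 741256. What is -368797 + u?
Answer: 447537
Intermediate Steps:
u = 816334 (u = 774*97 + 741256 = 75078 + 741256 = 816334)
-368797 + u = -368797 + 816334 = 447537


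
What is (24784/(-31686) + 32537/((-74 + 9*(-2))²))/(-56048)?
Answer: -410597803/7515765079296 ≈ -5.4632e-5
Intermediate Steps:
(24784/(-31686) + 32537/((-74 + 9*(-2))²))/(-56048) = (24784*(-1/31686) + 32537/((-74 - 18)²))*(-1/56048) = (-12392/15843 + 32537/((-92)²))*(-1/56048) = (-12392/15843 + 32537/8464)*(-1/56048) = (410597803/134095152)*(-1/56048) = -410597803/7515765079296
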